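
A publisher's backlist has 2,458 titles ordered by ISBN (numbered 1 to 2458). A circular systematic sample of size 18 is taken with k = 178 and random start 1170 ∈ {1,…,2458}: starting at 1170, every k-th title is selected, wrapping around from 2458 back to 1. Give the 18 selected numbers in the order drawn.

1170, 1348, 1526, 1704, 1882, 2060, 2238, 2416, 136, 314, 492, 670, 848, 1026, 1204, 1382, 1560, 1738

Selection 1: 1170
Selection 2: 1170 + 178 = 1348
Selection 3: 1348 + 178 = 1526
Selection 4: 1526 + 178 = 1704
Selection 5: 1704 + 178 = 1882
Selection 6: 1882 + 178 = 2060
Selection 7: 2060 + 178 = 2238
Selection 8: 2238 + 178 = 2416
Selection 9: 2416 + 178 = 2594 → 2594 − 2458 = 136
Selection 10: 136 + 178 = 314
Selection 11: 314 + 178 = 492
Selection 12: 492 + 178 = 670
Selection 13: 670 + 178 = 848
Selection 14: 848 + 178 = 1026
Selection 15: 1026 + 178 = 1204
Selection 16: 1204 + 178 = 1382
Selection 17: 1382 + 178 = 1560
Selection 18: 1560 + 178 = 1738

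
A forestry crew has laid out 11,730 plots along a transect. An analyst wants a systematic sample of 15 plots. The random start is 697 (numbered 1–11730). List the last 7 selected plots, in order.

k = N/n = 11730/15 = 782
9th selection = 697 + 8×782 = 6953
10th: 6953 + 782 = 7735
11th: 7735 + 782 = 8517
12th: 8517 + 782 = 9299
13th: 9299 + 782 = 10081
14th: 10081 + 782 = 10863
15th: 10863 + 782 = 11645

6953, 7735, 8517, 9299, 10081, 10863, 11645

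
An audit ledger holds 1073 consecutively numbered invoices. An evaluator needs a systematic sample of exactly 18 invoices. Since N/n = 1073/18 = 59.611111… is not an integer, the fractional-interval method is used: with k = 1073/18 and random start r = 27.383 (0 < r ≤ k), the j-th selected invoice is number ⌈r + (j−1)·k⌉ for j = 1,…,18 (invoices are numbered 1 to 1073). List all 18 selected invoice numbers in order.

28, 87, 147, 207, 266, 326, 386, 445, 505, 564, 624, 684, 743, 803, 862, 922, 982, 1041

j=1: r + 0k = 27.383 → ⌈·⌉ = 28
j=2: r + 1k = 86.994111… → ⌈·⌉ = 87
j=3: r + 2k = 146.605222… → ⌈·⌉ = 147
j=4: r + 3k = 206.216333… → ⌈·⌉ = 207
j=5: r + 4k = 265.827444… → ⌈·⌉ = 266
j=6: r + 5k = 325.438555… → ⌈·⌉ = 326
j=7: r + 6k = 385.049666… → ⌈·⌉ = 386
j=8: r + 7k = 444.660777… → ⌈·⌉ = 445
j=9: r + 8k = 504.271888… → ⌈·⌉ = 505
j=10: r + 9k = 563.883 → ⌈·⌉ = 564
j=11: r + 10k = 623.494111… → ⌈·⌉ = 624
j=12: r + 11k = 683.105222… → ⌈·⌉ = 684
j=13: r + 12k = 742.716333… → ⌈·⌉ = 743
j=14: r + 13k = 802.327444… → ⌈·⌉ = 803
j=15: r + 14k = 861.938555… → ⌈·⌉ = 862
j=16: r + 15k = 921.549666… → ⌈·⌉ = 922
j=17: r + 16k = 981.160777… → ⌈·⌉ = 982
j=18: r + 17k = 1040.771888… → ⌈·⌉ = 1041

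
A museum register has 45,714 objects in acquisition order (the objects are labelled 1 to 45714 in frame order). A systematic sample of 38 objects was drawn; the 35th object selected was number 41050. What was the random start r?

k = 45714/38 = 1203
r = 41050 − (35−1)×1203 = 41050 − 40902 = 148

148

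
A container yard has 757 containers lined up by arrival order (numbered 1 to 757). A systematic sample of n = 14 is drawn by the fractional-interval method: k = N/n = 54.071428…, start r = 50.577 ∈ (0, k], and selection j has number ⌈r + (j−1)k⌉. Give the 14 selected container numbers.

51, 105, 159, 213, 267, 321, 376, 430, 484, 538, 592, 646, 700, 754

j=1: r + 0k = 50.577 → ⌈·⌉ = 51
j=2: r + 1k = 104.648428… → ⌈·⌉ = 105
j=3: r + 2k = 158.719857… → ⌈·⌉ = 159
j=4: r + 3k = 212.791285… → ⌈·⌉ = 213
j=5: r + 4k = 266.862714… → ⌈·⌉ = 267
j=6: r + 5k = 320.934142… → ⌈·⌉ = 321
j=7: r + 6k = 375.005571… → ⌈·⌉ = 376
j=8: r + 7k = 429.077 → ⌈·⌉ = 430
j=9: r + 8k = 483.148428… → ⌈·⌉ = 484
j=10: r + 9k = 537.219857… → ⌈·⌉ = 538
j=11: r + 10k = 591.291285… → ⌈·⌉ = 592
j=12: r + 11k = 645.362714… → ⌈·⌉ = 646
j=13: r + 12k = 699.434142… → ⌈·⌉ = 700
j=14: r + 13k = 753.505571… → ⌈·⌉ = 754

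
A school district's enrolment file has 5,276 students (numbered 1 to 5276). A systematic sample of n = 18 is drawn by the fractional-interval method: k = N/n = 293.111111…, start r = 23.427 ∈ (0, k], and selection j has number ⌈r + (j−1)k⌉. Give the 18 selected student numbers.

j=1: r + 0k = 23.427 → ⌈·⌉ = 24
j=2: r + 1k = 316.538111… → ⌈·⌉ = 317
j=3: r + 2k = 609.649222… → ⌈·⌉ = 610
j=4: r + 3k = 902.760333… → ⌈·⌉ = 903
j=5: r + 4k = 1195.871444… → ⌈·⌉ = 1196
j=6: r + 5k = 1488.982555… → ⌈·⌉ = 1489
j=7: r + 6k = 1782.093666… → ⌈·⌉ = 1783
j=8: r + 7k = 2075.204777… → ⌈·⌉ = 2076
j=9: r + 8k = 2368.315888… → ⌈·⌉ = 2369
j=10: r + 9k = 2661.427 → ⌈·⌉ = 2662
j=11: r + 10k = 2954.538111… → ⌈·⌉ = 2955
j=12: r + 11k = 3247.649222… → ⌈·⌉ = 3248
j=13: r + 12k = 3540.760333… → ⌈·⌉ = 3541
j=14: r + 13k = 3833.871444… → ⌈·⌉ = 3834
j=15: r + 14k = 4126.982555… → ⌈·⌉ = 4127
j=16: r + 15k = 4420.093666… → ⌈·⌉ = 4421
j=17: r + 16k = 4713.204777… → ⌈·⌉ = 4714
j=18: r + 17k = 5006.315888… → ⌈·⌉ = 5007

24, 317, 610, 903, 1196, 1489, 1783, 2076, 2369, 2662, 2955, 3248, 3541, 3834, 4127, 4421, 4714, 5007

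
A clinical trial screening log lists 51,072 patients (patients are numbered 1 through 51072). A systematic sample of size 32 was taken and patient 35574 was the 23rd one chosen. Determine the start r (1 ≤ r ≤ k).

k = 51072/32 = 1596
r = 35574 − (23−1)×1596 = 35574 − 35112 = 462

462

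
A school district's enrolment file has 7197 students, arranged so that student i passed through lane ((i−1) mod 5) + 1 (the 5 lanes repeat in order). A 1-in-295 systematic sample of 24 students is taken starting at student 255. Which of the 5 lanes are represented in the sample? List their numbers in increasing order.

Consecutive selections differ by k = 295, so their lane numbers differ by 295 mod 5 = 0.
gcd(295, 5) = 5, so the sample visits 5/5 = 1 distinct residues mod 5.
Start 255 is lane 5; the lanes hit are 5.

5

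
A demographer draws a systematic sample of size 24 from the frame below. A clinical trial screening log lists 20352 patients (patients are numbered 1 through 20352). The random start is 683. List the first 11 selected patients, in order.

683, 1531, 2379, 3227, 4075, 4923, 5771, 6619, 7467, 8315, 9163

k = N/n = 20352/24 = 848
patient 1: 683
patient 2: 683 + 848 = 1531
patient 3: 1531 + 848 = 2379
patient 4: 2379 + 848 = 3227
patient 5: 3227 + 848 = 4075
patient 6: 4075 + 848 = 4923
patient 7: 4923 + 848 = 5771
patient 8: 5771 + 848 = 6619
patient 9: 6619 + 848 = 7467
patient 10: 7467 + 848 = 8315
patient 11: 8315 + 848 = 9163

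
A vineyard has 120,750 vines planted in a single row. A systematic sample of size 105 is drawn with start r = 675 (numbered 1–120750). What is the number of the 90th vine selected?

k = 120750/105 = 1150
90th selection = r + (90−1)·k = 675 + 89×1150 = 675 + 102350 = 103025

103025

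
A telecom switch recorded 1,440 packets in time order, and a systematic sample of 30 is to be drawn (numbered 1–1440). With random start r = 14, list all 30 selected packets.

k = N/n = 1440/30 = 48
packet 1: 14
packet 2: 14 + 48 = 62
packet 3: 62 + 48 = 110
packet 4: 110 + 48 = 158
packet 5: 158 + 48 = 206
packet 6: 206 + 48 = 254
packet 7: 254 + 48 = 302
packet 8: 302 + 48 = 350
packet 9: 350 + 48 = 398
packet 10: 398 + 48 = 446
packet 11: 446 + 48 = 494
packet 12: 494 + 48 = 542
packet 13: 542 + 48 = 590
packet 14: 590 + 48 = 638
packet 15: 638 + 48 = 686
packet 16: 686 + 48 = 734
packet 17: 734 + 48 = 782
packet 18: 782 + 48 = 830
packet 19: 830 + 48 = 878
packet 20: 878 + 48 = 926
packet 21: 926 + 48 = 974
packet 22: 974 + 48 = 1022
packet 23: 1022 + 48 = 1070
packet 24: 1070 + 48 = 1118
packet 25: 1118 + 48 = 1166
packet 26: 1166 + 48 = 1214
packet 27: 1214 + 48 = 1262
packet 28: 1262 + 48 = 1310
packet 29: 1310 + 48 = 1358
packet 30: 1358 + 48 = 1406

14, 62, 110, 158, 206, 254, 302, 350, 398, 446, 494, 542, 590, 638, 686, 734, 782, 830, 878, 926, 974, 1022, 1070, 1118, 1166, 1214, 1262, 1310, 1358, 1406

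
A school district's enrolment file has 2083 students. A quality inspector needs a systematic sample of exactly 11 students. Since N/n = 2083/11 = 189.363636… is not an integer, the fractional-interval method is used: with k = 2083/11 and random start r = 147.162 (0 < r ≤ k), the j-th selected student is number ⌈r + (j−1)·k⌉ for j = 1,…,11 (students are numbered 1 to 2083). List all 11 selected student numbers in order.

j=1: r + 0k = 147.162 → ⌈·⌉ = 148
j=2: r + 1k = 336.525636… → ⌈·⌉ = 337
j=3: r + 2k = 525.889272… → ⌈·⌉ = 526
j=4: r + 3k = 715.252909… → ⌈·⌉ = 716
j=5: r + 4k = 904.616545… → ⌈·⌉ = 905
j=6: r + 5k = 1093.980181… → ⌈·⌉ = 1094
j=7: r + 6k = 1283.343818… → ⌈·⌉ = 1284
j=8: r + 7k = 1472.707454… → ⌈·⌉ = 1473
j=9: r + 8k = 1662.071090… → ⌈·⌉ = 1663
j=10: r + 9k = 1851.434727… → ⌈·⌉ = 1852
j=11: r + 10k = 2040.798363… → ⌈·⌉ = 2041

148, 337, 526, 716, 905, 1094, 1284, 1473, 1663, 1852, 2041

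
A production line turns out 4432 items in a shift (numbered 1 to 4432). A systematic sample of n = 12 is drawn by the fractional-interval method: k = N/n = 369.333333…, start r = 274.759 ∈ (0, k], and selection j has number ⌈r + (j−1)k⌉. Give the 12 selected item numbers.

275, 645, 1014, 1383, 1753, 2122, 2491, 2861, 3230, 3599, 3969, 4338

j=1: r + 0k = 274.759 → ⌈·⌉ = 275
j=2: r + 1k = 644.092333… → ⌈·⌉ = 645
j=3: r + 2k = 1013.425666… → ⌈·⌉ = 1014
j=4: r + 3k = 1382.759 → ⌈·⌉ = 1383
j=5: r + 4k = 1752.092333… → ⌈·⌉ = 1753
j=6: r + 5k = 2121.425666… → ⌈·⌉ = 2122
j=7: r + 6k = 2490.759 → ⌈·⌉ = 2491
j=8: r + 7k = 2860.092333… → ⌈·⌉ = 2861
j=9: r + 8k = 3229.425666… → ⌈·⌉ = 3230
j=10: r + 9k = 3598.759 → ⌈·⌉ = 3599
j=11: r + 10k = 3968.092333… → ⌈·⌉ = 3969
j=12: r + 11k = 4337.425666… → ⌈·⌉ = 4338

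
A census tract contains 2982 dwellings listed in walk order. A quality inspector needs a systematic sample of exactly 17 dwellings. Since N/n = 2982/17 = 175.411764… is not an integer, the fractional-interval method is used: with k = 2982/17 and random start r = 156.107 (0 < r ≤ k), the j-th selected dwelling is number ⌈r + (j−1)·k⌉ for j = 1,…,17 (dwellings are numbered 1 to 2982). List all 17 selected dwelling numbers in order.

j=1: r + 0k = 156.107 → ⌈·⌉ = 157
j=2: r + 1k = 331.518764… → ⌈·⌉ = 332
j=3: r + 2k = 506.930529… → ⌈·⌉ = 507
j=4: r + 3k = 682.342294… → ⌈·⌉ = 683
j=5: r + 4k = 857.754058… → ⌈·⌉ = 858
j=6: r + 5k = 1033.165823… → ⌈·⌉ = 1034
j=7: r + 6k = 1208.577588… → ⌈·⌉ = 1209
j=8: r + 7k = 1383.989352… → ⌈·⌉ = 1384
j=9: r + 8k = 1559.401117… → ⌈·⌉ = 1560
j=10: r + 9k = 1734.812882… → ⌈·⌉ = 1735
j=11: r + 10k = 1910.224647… → ⌈·⌉ = 1911
j=12: r + 11k = 2085.636411… → ⌈·⌉ = 2086
j=13: r + 12k = 2261.048176… → ⌈·⌉ = 2262
j=14: r + 13k = 2436.459941… → ⌈·⌉ = 2437
j=15: r + 14k = 2611.871705… → ⌈·⌉ = 2612
j=16: r + 15k = 2787.283470… → ⌈·⌉ = 2788
j=17: r + 16k = 2962.695235… → ⌈·⌉ = 2963

157, 332, 507, 683, 858, 1034, 1209, 1384, 1560, 1735, 1911, 2086, 2262, 2437, 2612, 2788, 2963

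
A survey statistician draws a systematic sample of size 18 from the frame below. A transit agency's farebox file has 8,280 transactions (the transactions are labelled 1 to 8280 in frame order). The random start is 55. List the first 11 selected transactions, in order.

55, 515, 975, 1435, 1895, 2355, 2815, 3275, 3735, 4195, 4655

k = N/n = 8280/18 = 460
transaction 1: 55
transaction 2: 55 + 460 = 515
transaction 3: 515 + 460 = 975
transaction 4: 975 + 460 = 1435
transaction 5: 1435 + 460 = 1895
transaction 6: 1895 + 460 = 2355
transaction 7: 2355 + 460 = 2815
transaction 8: 2815 + 460 = 3275
transaction 9: 3275 + 460 = 3735
transaction 10: 3735 + 460 = 4195
transaction 11: 4195 + 460 = 4655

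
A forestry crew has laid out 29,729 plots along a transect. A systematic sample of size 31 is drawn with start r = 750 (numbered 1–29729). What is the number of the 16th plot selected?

k = 29729/31 = 959
16th selection = r + (16−1)·k = 750 + 15×959 = 750 + 14385 = 15135

15135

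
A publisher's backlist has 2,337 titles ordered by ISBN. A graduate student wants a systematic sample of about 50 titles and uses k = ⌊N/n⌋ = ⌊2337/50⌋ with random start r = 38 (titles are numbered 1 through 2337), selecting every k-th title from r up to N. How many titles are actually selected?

k = ⌊2337/50⌋ = 46
Achieved size = ⌊(2337 − 38)/46⌋ + 1 = ⌊2299/46⌋ + 1 = 49 + 1 = 50
(last selection: 38 + 49×46 = 2292 ≤ 2337; next would be 2338 > 2337)

50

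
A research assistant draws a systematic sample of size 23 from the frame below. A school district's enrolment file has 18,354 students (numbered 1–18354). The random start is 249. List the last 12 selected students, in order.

9027, 9825, 10623, 11421, 12219, 13017, 13815, 14613, 15411, 16209, 17007, 17805

k = N/n = 18354/23 = 798
12th selection = 249 + 11×798 = 9027
13th: 9027 + 798 = 9825
14th: 9825 + 798 = 10623
15th: 10623 + 798 = 11421
16th: 11421 + 798 = 12219
17th: 12219 + 798 = 13017
18th: 13017 + 798 = 13815
19th: 13815 + 798 = 14613
20th: 14613 + 798 = 15411
21st: 15411 + 798 = 16209
22nd: 16209 + 798 = 17007
23rd: 17007 + 798 = 17805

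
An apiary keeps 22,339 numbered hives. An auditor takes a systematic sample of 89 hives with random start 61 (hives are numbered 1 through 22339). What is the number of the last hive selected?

22149

k = 22339/89 = 251
89th selection = r + (89−1)·k = 61 + 88×251 = 61 + 22088 = 22149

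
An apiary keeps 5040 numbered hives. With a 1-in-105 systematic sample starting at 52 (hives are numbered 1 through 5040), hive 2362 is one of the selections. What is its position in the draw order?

23

k = 105
position = (2362 − 52)/105 + 1 = 2310/105 + 1 = 22 + 1 = 23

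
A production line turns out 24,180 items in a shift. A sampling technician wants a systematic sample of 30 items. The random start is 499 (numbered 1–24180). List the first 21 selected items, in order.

k = N/n = 24180/30 = 806
item 1: 499
item 2: 499 + 806 = 1305
item 3: 1305 + 806 = 2111
item 4: 2111 + 806 = 2917
item 5: 2917 + 806 = 3723
item 6: 3723 + 806 = 4529
item 7: 4529 + 806 = 5335
item 8: 5335 + 806 = 6141
item 9: 6141 + 806 = 6947
item 10: 6947 + 806 = 7753
item 11: 7753 + 806 = 8559
item 12: 8559 + 806 = 9365
item 13: 9365 + 806 = 10171
item 14: 10171 + 806 = 10977
item 15: 10977 + 806 = 11783
item 16: 11783 + 806 = 12589
item 17: 12589 + 806 = 13395
item 18: 13395 + 806 = 14201
item 19: 14201 + 806 = 15007
item 20: 15007 + 806 = 15813
item 21: 15813 + 806 = 16619

499, 1305, 2111, 2917, 3723, 4529, 5335, 6141, 6947, 7753, 8559, 9365, 10171, 10977, 11783, 12589, 13395, 14201, 15007, 15813, 16619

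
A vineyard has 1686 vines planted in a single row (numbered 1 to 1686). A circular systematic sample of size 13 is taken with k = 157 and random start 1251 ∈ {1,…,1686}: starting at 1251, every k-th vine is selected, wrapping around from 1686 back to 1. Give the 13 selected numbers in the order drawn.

Selection 1: 1251
Selection 2: 1251 + 157 = 1408
Selection 3: 1408 + 157 = 1565
Selection 4: 1565 + 157 = 1722 → 1722 − 1686 = 36
Selection 5: 36 + 157 = 193
Selection 6: 193 + 157 = 350
Selection 7: 350 + 157 = 507
Selection 8: 507 + 157 = 664
Selection 9: 664 + 157 = 821
Selection 10: 821 + 157 = 978
Selection 11: 978 + 157 = 1135
Selection 12: 1135 + 157 = 1292
Selection 13: 1292 + 157 = 1449

1251, 1408, 1565, 36, 193, 350, 507, 664, 821, 978, 1135, 1292, 1449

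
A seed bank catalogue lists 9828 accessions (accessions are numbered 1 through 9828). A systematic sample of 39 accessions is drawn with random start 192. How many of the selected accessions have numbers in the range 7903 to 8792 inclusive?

4

k = 9828/39 = 252
First selection ≥ 7903: 192 + ⌈(7903−192)/252⌉·252 = 192 + 31×252 = 8004
Last selection ≤ 8792: 192 + ⌊(8792−192)/252⌋·252 = 192 + 34×252 = 8760
Count = 34 − 31 + 1 = 4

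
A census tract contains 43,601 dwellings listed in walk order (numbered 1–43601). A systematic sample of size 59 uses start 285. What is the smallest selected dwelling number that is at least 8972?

k = 43601/59 = 739
Steps past start: ⌈(8972 − 285)/739⌉ = ⌈8687/739⌉ = 12
Selected dwelling: 285 + 12×739 = 9153

9153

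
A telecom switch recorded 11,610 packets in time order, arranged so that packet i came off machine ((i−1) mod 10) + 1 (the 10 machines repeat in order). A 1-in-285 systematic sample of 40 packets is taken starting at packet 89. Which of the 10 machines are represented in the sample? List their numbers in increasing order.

Consecutive selections differ by k = 285, so their machine numbers differ by 285 mod 10 = 5.
gcd(285, 10) = 5, so the sample visits 10/5 = 2 distinct residues mod 10.
Start 89 is machine 9; the machines hit are 4, 9.

4, 9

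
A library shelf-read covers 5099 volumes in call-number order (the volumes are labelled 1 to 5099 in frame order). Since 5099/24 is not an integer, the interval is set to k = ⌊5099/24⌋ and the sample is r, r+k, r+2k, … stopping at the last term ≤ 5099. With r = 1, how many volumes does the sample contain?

k = ⌊5099/24⌋ = 212
Achieved size = ⌊(5099 − 1)/212⌋ + 1 = ⌊5098/212⌋ + 1 = 24 + 1 = 25
(last selection: 1 + 24×212 = 5089 ≤ 5099; next would be 5301 > 5099)

25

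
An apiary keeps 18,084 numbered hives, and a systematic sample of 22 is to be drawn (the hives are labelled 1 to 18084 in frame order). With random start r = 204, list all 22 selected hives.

k = N/n = 18084/22 = 822
hive 1: 204
hive 2: 204 + 822 = 1026
hive 3: 1026 + 822 = 1848
hive 4: 1848 + 822 = 2670
hive 5: 2670 + 822 = 3492
hive 6: 3492 + 822 = 4314
hive 7: 4314 + 822 = 5136
hive 8: 5136 + 822 = 5958
hive 9: 5958 + 822 = 6780
hive 10: 6780 + 822 = 7602
hive 11: 7602 + 822 = 8424
hive 12: 8424 + 822 = 9246
hive 13: 9246 + 822 = 10068
hive 14: 10068 + 822 = 10890
hive 15: 10890 + 822 = 11712
hive 16: 11712 + 822 = 12534
hive 17: 12534 + 822 = 13356
hive 18: 13356 + 822 = 14178
hive 19: 14178 + 822 = 15000
hive 20: 15000 + 822 = 15822
hive 21: 15822 + 822 = 16644
hive 22: 16644 + 822 = 17466

204, 1026, 1848, 2670, 3492, 4314, 5136, 5958, 6780, 7602, 8424, 9246, 10068, 10890, 11712, 12534, 13356, 14178, 15000, 15822, 16644, 17466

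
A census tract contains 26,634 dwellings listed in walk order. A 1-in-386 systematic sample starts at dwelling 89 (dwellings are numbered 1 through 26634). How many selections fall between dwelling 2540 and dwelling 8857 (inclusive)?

k = 386
First selection ≥ 2540: 89 + ⌈(2540−89)/386⌉·386 = 89 + 7×386 = 2791
Last selection ≤ 8857: 89 + ⌊(8857−89)/386⌋·386 = 89 + 22×386 = 8581
Count = 22 − 7 + 1 = 16

16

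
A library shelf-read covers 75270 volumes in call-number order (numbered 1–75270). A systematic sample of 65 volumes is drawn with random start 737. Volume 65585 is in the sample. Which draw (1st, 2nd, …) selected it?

57

k = 75270/65 = 1158
position = (65585 − 737)/1158 + 1 = 64848/1158 + 1 = 56 + 1 = 57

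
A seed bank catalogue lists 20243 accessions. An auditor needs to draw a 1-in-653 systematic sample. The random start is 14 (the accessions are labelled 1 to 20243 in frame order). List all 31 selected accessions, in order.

accession 1: 14
accession 2: 14 + 653 = 667
accession 3: 667 + 653 = 1320
accession 4: 1320 + 653 = 1973
accession 5: 1973 + 653 = 2626
accession 6: 2626 + 653 = 3279
accession 7: 3279 + 653 = 3932
accession 8: 3932 + 653 = 4585
accession 9: 4585 + 653 = 5238
accession 10: 5238 + 653 = 5891
accession 11: 5891 + 653 = 6544
accession 12: 6544 + 653 = 7197
accession 13: 7197 + 653 = 7850
accession 14: 7850 + 653 = 8503
accession 15: 8503 + 653 = 9156
accession 16: 9156 + 653 = 9809
accession 17: 9809 + 653 = 10462
accession 18: 10462 + 653 = 11115
accession 19: 11115 + 653 = 11768
accession 20: 11768 + 653 = 12421
accession 21: 12421 + 653 = 13074
accession 22: 13074 + 653 = 13727
accession 23: 13727 + 653 = 14380
accession 24: 14380 + 653 = 15033
accession 25: 15033 + 653 = 15686
accession 26: 15686 + 653 = 16339
accession 27: 16339 + 653 = 16992
accession 28: 16992 + 653 = 17645
accession 29: 17645 + 653 = 18298
accession 30: 18298 + 653 = 18951
accession 31: 18951 + 653 = 19604

14, 667, 1320, 1973, 2626, 3279, 3932, 4585, 5238, 5891, 6544, 7197, 7850, 8503, 9156, 9809, 10462, 11115, 11768, 12421, 13074, 13727, 14380, 15033, 15686, 16339, 16992, 17645, 18298, 18951, 19604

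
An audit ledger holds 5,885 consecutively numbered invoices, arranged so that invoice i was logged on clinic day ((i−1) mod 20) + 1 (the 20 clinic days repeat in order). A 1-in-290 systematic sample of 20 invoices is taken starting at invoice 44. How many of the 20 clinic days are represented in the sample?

Consecutive selections differ by k = 290, so their clinic day numbers differ by 290 mod 20 = 10.
gcd(290, 20) = 10, so the sample visits 20/10 = 2 distinct residues mod 20.
Start 44 is clinic day 4; the clinic days hit are 4, 14.

2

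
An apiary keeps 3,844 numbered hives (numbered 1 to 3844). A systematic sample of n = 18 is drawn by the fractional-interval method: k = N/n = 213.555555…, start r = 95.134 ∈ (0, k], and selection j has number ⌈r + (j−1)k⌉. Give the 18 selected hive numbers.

j=1: r + 0k = 95.134 → ⌈·⌉ = 96
j=2: r + 1k = 308.689555… → ⌈·⌉ = 309
j=3: r + 2k = 522.245111… → ⌈·⌉ = 523
j=4: r + 3k = 735.800666… → ⌈·⌉ = 736
j=5: r + 4k = 949.356222… → ⌈·⌉ = 950
j=6: r + 5k = 1162.911777… → ⌈·⌉ = 1163
j=7: r + 6k = 1376.467333… → ⌈·⌉ = 1377
j=8: r + 7k = 1590.022888… → ⌈·⌉ = 1591
j=9: r + 8k = 1803.578444… → ⌈·⌉ = 1804
j=10: r + 9k = 2017.134 → ⌈·⌉ = 2018
j=11: r + 10k = 2230.689555… → ⌈·⌉ = 2231
j=12: r + 11k = 2444.245111… → ⌈·⌉ = 2445
j=13: r + 12k = 2657.800666… → ⌈·⌉ = 2658
j=14: r + 13k = 2871.356222… → ⌈·⌉ = 2872
j=15: r + 14k = 3084.911777… → ⌈·⌉ = 3085
j=16: r + 15k = 3298.467333… → ⌈·⌉ = 3299
j=17: r + 16k = 3512.022888… → ⌈·⌉ = 3513
j=18: r + 17k = 3725.578444… → ⌈·⌉ = 3726

96, 309, 523, 736, 950, 1163, 1377, 1591, 1804, 2018, 2231, 2445, 2658, 2872, 3085, 3299, 3513, 3726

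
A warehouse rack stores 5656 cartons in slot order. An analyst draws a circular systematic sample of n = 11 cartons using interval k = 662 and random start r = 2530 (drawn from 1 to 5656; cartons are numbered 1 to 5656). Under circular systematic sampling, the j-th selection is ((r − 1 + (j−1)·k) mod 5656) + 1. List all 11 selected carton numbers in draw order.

2530, 3192, 3854, 4516, 5178, 184, 846, 1508, 2170, 2832, 3494

Selection 1: 2530
Selection 2: 2530 + 662 = 3192
Selection 3: 3192 + 662 = 3854
Selection 4: 3854 + 662 = 4516
Selection 5: 4516 + 662 = 5178
Selection 6: 5178 + 662 = 5840 → 5840 − 5656 = 184
Selection 7: 184 + 662 = 846
Selection 8: 846 + 662 = 1508
Selection 9: 1508 + 662 = 2170
Selection 10: 2170 + 662 = 2832
Selection 11: 2832 + 662 = 3494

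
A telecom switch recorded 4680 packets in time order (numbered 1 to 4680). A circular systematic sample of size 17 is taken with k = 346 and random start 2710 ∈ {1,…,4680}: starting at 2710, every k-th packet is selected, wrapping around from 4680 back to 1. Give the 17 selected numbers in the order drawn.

2710, 3056, 3402, 3748, 4094, 4440, 106, 452, 798, 1144, 1490, 1836, 2182, 2528, 2874, 3220, 3566

Selection 1: 2710
Selection 2: 2710 + 346 = 3056
Selection 3: 3056 + 346 = 3402
Selection 4: 3402 + 346 = 3748
Selection 5: 3748 + 346 = 4094
Selection 6: 4094 + 346 = 4440
Selection 7: 4440 + 346 = 4786 → 4786 − 4680 = 106
Selection 8: 106 + 346 = 452
Selection 9: 452 + 346 = 798
Selection 10: 798 + 346 = 1144
Selection 11: 1144 + 346 = 1490
Selection 12: 1490 + 346 = 1836
Selection 13: 1836 + 346 = 2182
Selection 14: 2182 + 346 = 2528
Selection 15: 2528 + 346 = 2874
Selection 16: 2874 + 346 = 3220
Selection 17: 3220 + 346 = 3566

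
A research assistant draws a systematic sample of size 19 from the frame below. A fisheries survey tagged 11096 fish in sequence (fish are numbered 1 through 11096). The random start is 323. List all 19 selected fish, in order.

323, 907, 1491, 2075, 2659, 3243, 3827, 4411, 4995, 5579, 6163, 6747, 7331, 7915, 8499, 9083, 9667, 10251, 10835

k = N/n = 11096/19 = 584
fish 1: 323
fish 2: 323 + 584 = 907
fish 3: 907 + 584 = 1491
fish 4: 1491 + 584 = 2075
fish 5: 2075 + 584 = 2659
fish 6: 2659 + 584 = 3243
fish 7: 3243 + 584 = 3827
fish 8: 3827 + 584 = 4411
fish 9: 4411 + 584 = 4995
fish 10: 4995 + 584 = 5579
fish 11: 5579 + 584 = 6163
fish 12: 6163 + 584 = 6747
fish 13: 6747 + 584 = 7331
fish 14: 7331 + 584 = 7915
fish 15: 7915 + 584 = 8499
fish 16: 8499 + 584 = 9083
fish 17: 9083 + 584 = 9667
fish 18: 9667 + 584 = 10251
fish 19: 10251 + 584 = 10835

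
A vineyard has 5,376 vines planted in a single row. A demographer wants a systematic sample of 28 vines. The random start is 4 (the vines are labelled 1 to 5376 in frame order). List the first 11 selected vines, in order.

k = N/n = 5376/28 = 192
vine 1: 4
vine 2: 4 + 192 = 196
vine 3: 196 + 192 = 388
vine 4: 388 + 192 = 580
vine 5: 580 + 192 = 772
vine 6: 772 + 192 = 964
vine 7: 964 + 192 = 1156
vine 8: 1156 + 192 = 1348
vine 9: 1348 + 192 = 1540
vine 10: 1540 + 192 = 1732
vine 11: 1732 + 192 = 1924

4, 196, 388, 580, 772, 964, 1156, 1348, 1540, 1732, 1924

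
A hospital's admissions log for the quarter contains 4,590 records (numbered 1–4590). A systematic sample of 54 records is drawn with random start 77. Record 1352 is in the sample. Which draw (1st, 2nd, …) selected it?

k = 4590/54 = 85
position = (1352 − 77)/85 + 1 = 1275/85 + 1 = 15 + 1 = 16

16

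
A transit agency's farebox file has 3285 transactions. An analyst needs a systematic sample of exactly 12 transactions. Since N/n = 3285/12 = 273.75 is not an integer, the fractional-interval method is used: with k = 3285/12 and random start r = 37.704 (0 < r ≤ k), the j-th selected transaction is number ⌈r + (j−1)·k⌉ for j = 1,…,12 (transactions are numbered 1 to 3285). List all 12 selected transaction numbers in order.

38, 312, 586, 859, 1133, 1407, 1681, 1954, 2228, 2502, 2776, 3049

j=1: r + 0k = 37.704 → ⌈·⌉ = 38
j=2: r + 1k = 311.454 → ⌈·⌉ = 312
j=3: r + 2k = 585.204 → ⌈·⌉ = 586
j=4: r + 3k = 858.954 → ⌈·⌉ = 859
j=5: r + 4k = 1132.704 → ⌈·⌉ = 1133
j=6: r + 5k = 1406.454 → ⌈·⌉ = 1407
j=7: r + 6k = 1680.204 → ⌈·⌉ = 1681
j=8: r + 7k = 1953.954 → ⌈·⌉ = 1954
j=9: r + 8k = 2227.704 → ⌈·⌉ = 2228
j=10: r + 9k = 2501.454 → ⌈·⌉ = 2502
j=11: r + 10k = 2775.204 → ⌈·⌉ = 2776
j=12: r + 11k = 3048.954 → ⌈·⌉ = 3049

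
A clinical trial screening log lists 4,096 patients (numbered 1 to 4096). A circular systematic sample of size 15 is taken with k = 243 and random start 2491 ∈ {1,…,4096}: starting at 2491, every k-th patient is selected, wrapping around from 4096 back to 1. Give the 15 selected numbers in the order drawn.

Selection 1: 2491
Selection 2: 2491 + 243 = 2734
Selection 3: 2734 + 243 = 2977
Selection 4: 2977 + 243 = 3220
Selection 5: 3220 + 243 = 3463
Selection 6: 3463 + 243 = 3706
Selection 7: 3706 + 243 = 3949
Selection 8: 3949 + 243 = 4192 → 4192 − 4096 = 96
Selection 9: 96 + 243 = 339
Selection 10: 339 + 243 = 582
Selection 11: 582 + 243 = 825
Selection 12: 825 + 243 = 1068
Selection 13: 1068 + 243 = 1311
Selection 14: 1311 + 243 = 1554
Selection 15: 1554 + 243 = 1797

2491, 2734, 2977, 3220, 3463, 3706, 3949, 96, 339, 582, 825, 1068, 1311, 1554, 1797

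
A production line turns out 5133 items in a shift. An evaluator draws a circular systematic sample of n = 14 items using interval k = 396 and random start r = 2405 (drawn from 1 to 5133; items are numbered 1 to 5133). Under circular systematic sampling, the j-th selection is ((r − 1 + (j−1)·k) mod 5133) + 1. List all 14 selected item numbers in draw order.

Selection 1: 2405
Selection 2: 2405 + 396 = 2801
Selection 3: 2801 + 396 = 3197
Selection 4: 3197 + 396 = 3593
Selection 5: 3593 + 396 = 3989
Selection 6: 3989 + 396 = 4385
Selection 7: 4385 + 396 = 4781
Selection 8: 4781 + 396 = 5177 → 5177 − 5133 = 44
Selection 9: 44 + 396 = 440
Selection 10: 440 + 396 = 836
Selection 11: 836 + 396 = 1232
Selection 12: 1232 + 396 = 1628
Selection 13: 1628 + 396 = 2024
Selection 14: 2024 + 396 = 2420

2405, 2801, 3197, 3593, 3989, 4385, 4781, 44, 440, 836, 1232, 1628, 2024, 2420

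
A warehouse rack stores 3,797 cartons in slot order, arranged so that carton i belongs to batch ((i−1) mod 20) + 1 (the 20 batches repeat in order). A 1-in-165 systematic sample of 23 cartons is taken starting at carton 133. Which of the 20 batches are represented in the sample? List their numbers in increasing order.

3, 8, 13, 18

Consecutive selections differ by k = 165, so their batch numbers differ by 165 mod 20 = 5.
gcd(165, 20) = 5, so the sample visits 20/5 = 4 distinct residues mod 20.
Start 133 is batch 13; the batches hit are 3, 8, 13, 18.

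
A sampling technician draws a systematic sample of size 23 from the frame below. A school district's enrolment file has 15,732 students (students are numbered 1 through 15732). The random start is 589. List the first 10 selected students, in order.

k = N/n = 15732/23 = 684
student 1: 589
student 2: 589 + 684 = 1273
student 3: 1273 + 684 = 1957
student 4: 1957 + 684 = 2641
student 5: 2641 + 684 = 3325
student 6: 3325 + 684 = 4009
student 7: 4009 + 684 = 4693
student 8: 4693 + 684 = 5377
student 9: 5377 + 684 = 6061
student 10: 6061 + 684 = 6745

589, 1273, 1957, 2641, 3325, 4009, 4693, 5377, 6061, 6745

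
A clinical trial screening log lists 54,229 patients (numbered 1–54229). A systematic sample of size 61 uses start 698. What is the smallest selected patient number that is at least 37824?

38036

k = 54229/61 = 889
Steps past start: ⌈(37824 − 698)/889⌉ = ⌈37126/889⌉ = 42
Selected patient: 698 + 42×889 = 38036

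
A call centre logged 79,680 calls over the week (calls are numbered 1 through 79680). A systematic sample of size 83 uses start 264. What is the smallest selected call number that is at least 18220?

18504

k = 79680/83 = 960
Steps past start: ⌈(18220 − 264)/960⌉ = ⌈17956/960⌉ = 19
Selected call: 264 + 19×960 = 18504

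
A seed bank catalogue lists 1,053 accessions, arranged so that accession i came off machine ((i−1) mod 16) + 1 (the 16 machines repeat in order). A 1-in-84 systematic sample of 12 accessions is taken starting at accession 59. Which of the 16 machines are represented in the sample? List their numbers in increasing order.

3, 7, 11, 15

Consecutive selections differ by k = 84, so their machine numbers differ by 84 mod 16 = 4.
gcd(84, 16) = 4, so the sample visits 16/4 = 4 distinct residues mod 16.
Start 59 is machine 11; the machines hit are 3, 7, 11, 15.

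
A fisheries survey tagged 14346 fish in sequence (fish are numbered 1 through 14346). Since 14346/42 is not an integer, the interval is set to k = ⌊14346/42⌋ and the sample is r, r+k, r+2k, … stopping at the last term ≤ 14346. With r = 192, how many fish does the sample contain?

k = ⌊14346/42⌋ = 341
Achieved size = ⌊(14346 − 192)/341⌋ + 1 = ⌊14154/341⌋ + 1 = 41 + 1 = 42
(last selection: 192 + 41×341 = 14173 ≤ 14346; next would be 14514 > 14346)

42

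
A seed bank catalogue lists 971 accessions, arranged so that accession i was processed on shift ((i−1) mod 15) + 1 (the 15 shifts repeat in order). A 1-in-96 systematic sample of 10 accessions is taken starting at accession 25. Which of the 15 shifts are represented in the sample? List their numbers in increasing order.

Consecutive selections differ by k = 96, so their shift numbers differ by 96 mod 15 = 6.
gcd(96, 15) = 3, so the sample visits 15/3 = 5 distinct residues mod 15.
Start 25 is shift 10; the shifts hit are 1, 4, 7, 10, 13.

1, 4, 7, 10, 13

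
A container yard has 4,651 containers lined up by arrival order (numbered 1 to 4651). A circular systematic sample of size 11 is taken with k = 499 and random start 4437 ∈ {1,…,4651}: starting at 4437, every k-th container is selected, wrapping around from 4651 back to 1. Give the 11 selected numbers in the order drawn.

Selection 1: 4437
Selection 2: 4437 + 499 = 4936 → 4936 − 4651 = 285
Selection 3: 285 + 499 = 784
Selection 4: 784 + 499 = 1283
Selection 5: 1283 + 499 = 1782
Selection 6: 1782 + 499 = 2281
Selection 7: 2281 + 499 = 2780
Selection 8: 2780 + 499 = 3279
Selection 9: 3279 + 499 = 3778
Selection 10: 3778 + 499 = 4277
Selection 11: 4277 + 499 = 4776 → 4776 − 4651 = 125

4437, 285, 784, 1283, 1782, 2281, 2780, 3279, 3778, 4277, 125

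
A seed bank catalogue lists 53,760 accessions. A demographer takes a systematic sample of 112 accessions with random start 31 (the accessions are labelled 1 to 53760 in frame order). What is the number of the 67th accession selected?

k = 53760/112 = 480
67th selection = r + (67−1)·k = 31 + 66×480 = 31 + 31680 = 31711

31711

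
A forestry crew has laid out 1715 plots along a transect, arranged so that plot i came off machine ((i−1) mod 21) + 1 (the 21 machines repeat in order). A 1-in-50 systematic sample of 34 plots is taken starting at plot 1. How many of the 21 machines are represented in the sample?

21

Consecutive selections differ by k = 50, so their machine numbers differ by 50 mod 21 = 8.
gcd(50, 21) = 1, so the sample visits 21/1 = 21 distinct residues mod 21.
Start 1 is machine 1; the machines hit are 1, 2, 3, 4, 5, 6, 7, 8, 9, 10, 11, 12, 13, 14, 15, 16, 17, 18, 19, 20, 21.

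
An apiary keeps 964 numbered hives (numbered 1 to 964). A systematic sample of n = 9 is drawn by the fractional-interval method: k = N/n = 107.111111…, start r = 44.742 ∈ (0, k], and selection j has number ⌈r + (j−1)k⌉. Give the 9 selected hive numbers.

45, 152, 259, 367, 474, 581, 688, 795, 902

j=1: r + 0k = 44.742 → ⌈·⌉ = 45
j=2: r + 1k = 151.853111… → ⌈·⌉ = 152
j=3: r + 2k = 258.964222… → ⌈·⌉ = 259
j=4: r + 3k = 366.075333… → ⌈·⌉ = 367
j=5: r + 4k = 473.186444… → ⌈·⌉ = 474
j=6: r + 5k = 580.297555… → ⌈·⌉ = 581
j=7: r + 6k = 687.408666… → ⌈·⌉ = 688
j=8: r + 7k = 794.519777… → ⌈·⌉ = 795
j=9: r + 8k = 901.630888… → ⌈·⌉ = 902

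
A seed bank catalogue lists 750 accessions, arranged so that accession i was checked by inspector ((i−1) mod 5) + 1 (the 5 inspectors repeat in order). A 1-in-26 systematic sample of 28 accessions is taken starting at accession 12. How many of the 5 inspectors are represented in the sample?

5

Consecutive selections differ by k = 26, so their inspector numbers differ by 26 mod 5 = 1.
gcd(26, 5) = 1, so the sample visits 5/1 = 5 distinct residues mod 5.
Start 12 is inspector 2; the inspectors hit are 1, 2, 3, 4, 5.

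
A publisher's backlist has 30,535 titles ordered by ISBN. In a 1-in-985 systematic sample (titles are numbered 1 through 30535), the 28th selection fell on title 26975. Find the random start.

380

k = 985
r = 26975 − (28−1)×985 = 26975 − 26595 = 380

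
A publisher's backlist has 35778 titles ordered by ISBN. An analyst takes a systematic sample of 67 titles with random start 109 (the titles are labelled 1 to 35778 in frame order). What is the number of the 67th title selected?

k = 35778/67 = 534
67th selection = r + (67−1)·k = 109 + 66×534 = 109 + 35244 = 35353

35353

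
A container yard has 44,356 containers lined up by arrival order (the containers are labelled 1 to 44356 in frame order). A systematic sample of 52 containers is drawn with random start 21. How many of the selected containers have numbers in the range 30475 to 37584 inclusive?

9

k = 44356/52 = 853
First selection ≥ 30475: 21 + ⌈(30475−21)/853⌉·853 = 21 + 36×853 = 30729
Last selection ≤ 37584: 21 + ⌊(37584−21)/853⌋·853 = 21 + 44×853 = 37553
Count = 44 − 36 + 1 = 9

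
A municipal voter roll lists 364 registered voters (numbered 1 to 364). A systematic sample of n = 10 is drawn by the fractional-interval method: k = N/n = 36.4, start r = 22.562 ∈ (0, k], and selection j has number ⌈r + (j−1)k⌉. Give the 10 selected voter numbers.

23, 59, 96, 132, 169, 205, 241, 278, 314, 351

j=1: r + 0k = 22.562 → ⌈·⌉ = 23
j=2: r + 1k = 58.962 → ⌈·⌉ = 59
j=3: r + 2k = 95.362 → ⌈·⌉ = 96
j=4: r + 3k = 131.762 → ⌈·⌉ = 132
j=5: r + 4k = 168.162 → ⌈·⌉ = 169
j=6: r + 5k = 204.562 → ⌈·⌉ = 205
j=7: r + 6k = 240.962 → ⌈·⌉ = 241
j=8: r + 7k = 277.362 → ⌈·⌉ = 278
j=9: r + 8k = 313.762 → ⌈·⌉ = 314
j=10: r + 9k = 350.162 → ⌈·⌉ = 351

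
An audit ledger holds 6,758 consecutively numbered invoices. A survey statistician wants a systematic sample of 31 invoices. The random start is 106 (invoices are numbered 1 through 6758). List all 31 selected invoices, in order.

106, 324, 542, 760, 978, 1196, 1414, 1632, 1850, 2068, 2286, 2504, 2722, 2940, 3158, 3376, 3594, 3812, 4030, 4248, 4466, 4684, 4902, 5120, 5338, 5556, 5774, 5992, 6210, 6428, 6646

k = N/n = 6758/31 = 218
invoice 1: 106
invoice 2: 106 + 218 = 324
invoice 3: 324 + 218 = 542
invoice 4: 542 + 218 = 760
invoice 5: 760 + 218 = 978
invoice 6: 978 + 218 = 1196
invoice 7: 1196 + 218 = 1414
invoice 8: 1414 + 218 = 1632
invoice 9: 1632 + 218 = 1850
invoice 10: 1850 + 218 = 2068
invoice 11: 2068 + 218 = 2286
invoice 12: 2286 + 218 = 2504
invoice 13: 2504 + 218 = 2722
invoice 14: 2722 + 218 = 2940
invoice 15: 2940 + 218 = 3158
invoice 16: 3158 + 218 = 3376
invoice 17: 3376 + 218 = 3594
invoice 18: 3594 + 218 = 3812
invoice 19: 3812 + 218 = 4030
invoice 20: 4030 + 218 = 4248
invoice 21: 4248 + 218 = 4466
invoice 22: 4466 + 218 = 4684
invoice 23: 4684 + 218 = 4902
invoice 24: 4902 + 218 = 5120
invoice 25: 5120 + 218 = 5338
invoice 26: 5338 + 218 = 5556
invoice 27: 5556 + 218 = 5774
invoice 28: 5774 + 218 = 5992
invoice 29: 5992 + 218 = 6210
invoice 30: 6210 + 218 = 6428
invoice 31: 6428 + 218 = 6646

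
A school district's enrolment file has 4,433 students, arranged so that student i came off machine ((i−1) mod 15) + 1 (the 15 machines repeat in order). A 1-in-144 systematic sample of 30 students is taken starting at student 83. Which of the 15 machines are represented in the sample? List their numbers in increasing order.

2, 5, 8, 11, 14

Consecutive selections differ by k = 144, so their machine numbers differ by 144 mod 15 = 9.
gcd(144, 15) = 3, so the sample visits 15/3 = 5 distinct residues mod 15.
Start 83 is machine 8; the machines hit are 2, 5, 8, 11, 14.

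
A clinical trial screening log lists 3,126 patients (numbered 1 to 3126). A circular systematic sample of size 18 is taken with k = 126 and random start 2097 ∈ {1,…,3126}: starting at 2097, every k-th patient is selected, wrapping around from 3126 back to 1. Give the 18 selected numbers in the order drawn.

Selection 1: 2097
Selection 2: 2097 + 126 = 2223
Selection 3: 2223 + 126 = 2349
Selection 4: 2349 + 126 = 2475
Selection 5: 2475 + 126 = 2601
Selection 6: 2601 + 126 = 2727
Selection 7: 2727 + 126 = 2853
Selection 8: 2853 + 126 = 2979
Selection 9: 2979 + 126 = 3105
Selection 10: 3105 + 126 = 3231 → 3231 − 3126 = 105
Selection 11: 105 + 126 = 231
Selection 12: 231 + 126 = 357
Selection 13: 357 + 126 = 483
Selection 14: 483 + 126 = 609
Selection 15: 609 + 126 = 735
Selection 16: 735 + 126 = 861
Selection 17: 861 + 126 = 987
Selection 18: 987 + 126 = 1113

2097, 2223, 2349, 2475, 2601, 2727, 2853, 2979, 3105, 105, 231, 357, 483, 609, 735, 861, 987, 1113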